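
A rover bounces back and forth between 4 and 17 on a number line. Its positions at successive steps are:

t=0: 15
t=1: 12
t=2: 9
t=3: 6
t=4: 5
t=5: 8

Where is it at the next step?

11

The value travels 3 per step and bounces off the walls at 4 and 17.
  step 6: 8 → 11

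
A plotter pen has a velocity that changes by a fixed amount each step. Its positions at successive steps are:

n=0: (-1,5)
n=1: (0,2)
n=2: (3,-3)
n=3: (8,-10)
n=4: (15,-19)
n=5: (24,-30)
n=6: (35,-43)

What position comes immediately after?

First differences are (+1,-3), (+3,-5), (+5,-7), (+7,-9), (+9,-11), (+11,-13); their common second difference is (+2,-2) (constant acceleration).
step 7: (35,-43) + (+13,-15) → (48,-58)

(48,-58)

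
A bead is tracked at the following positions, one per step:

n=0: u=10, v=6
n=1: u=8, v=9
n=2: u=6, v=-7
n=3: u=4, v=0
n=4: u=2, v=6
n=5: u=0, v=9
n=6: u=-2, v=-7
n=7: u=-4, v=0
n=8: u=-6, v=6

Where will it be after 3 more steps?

u=-12, v=0

The u coordinate changes by -2 each step, so at step 11 it is 10 + 11·(-2) = -12.
The v coordinate repeats the cycle [6, 9, -7, 0] with period 4; step 11 mod 4 = 3, giving 0.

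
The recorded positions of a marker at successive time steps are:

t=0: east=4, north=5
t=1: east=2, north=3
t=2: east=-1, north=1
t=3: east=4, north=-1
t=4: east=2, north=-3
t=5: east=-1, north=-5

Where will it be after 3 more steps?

east=-1, north=-11

East: cycles through 4, 2, -1 every 3 steps. Step 8 lands at position 2 of the cycle → -1.
North: linear, -2 per step → -11 at step 8.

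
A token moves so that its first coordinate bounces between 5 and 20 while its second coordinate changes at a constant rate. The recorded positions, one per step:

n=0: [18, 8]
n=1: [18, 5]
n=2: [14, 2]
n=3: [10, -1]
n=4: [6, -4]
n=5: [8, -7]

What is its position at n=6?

[12, -10]

The first coordinate reflects between 5 and 20, moving 4 per step.
  step 6: 8 → 12
The second coordinate changes by -3 each step: at step 6 it is -10.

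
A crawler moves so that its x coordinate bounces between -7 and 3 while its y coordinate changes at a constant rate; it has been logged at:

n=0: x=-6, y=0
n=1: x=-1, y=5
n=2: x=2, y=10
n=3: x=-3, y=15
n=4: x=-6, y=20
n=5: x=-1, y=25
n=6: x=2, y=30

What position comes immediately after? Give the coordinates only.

x=-3, y=35

The x coordinate travels 5 per step and bounces off the walls at -7 and 3.
  step 7: 2 → -3
The y coordinate changes by +5 each step: at step 7 it is 35.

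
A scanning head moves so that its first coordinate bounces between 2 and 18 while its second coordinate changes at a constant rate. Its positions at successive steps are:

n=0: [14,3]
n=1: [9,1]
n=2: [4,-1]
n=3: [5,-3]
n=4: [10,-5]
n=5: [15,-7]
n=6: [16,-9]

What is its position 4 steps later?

[8,-17]

The first coordinate reflects between 2 and 18, moving 5 per step.
  step 7: 16 → 11
  step 8: 11 → 6
  step 9: 6 → 3
  step 10: 3 → 8
The second coordinate changes by -2 each step: at step 10 it is -17.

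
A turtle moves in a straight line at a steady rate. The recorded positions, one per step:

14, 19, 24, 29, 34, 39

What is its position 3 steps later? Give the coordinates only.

54

The position changes by +5 every step.
step 6: 39 + 5 → 44
step 7: 44 + 5 → 49
step 8: 49 + 5 → 54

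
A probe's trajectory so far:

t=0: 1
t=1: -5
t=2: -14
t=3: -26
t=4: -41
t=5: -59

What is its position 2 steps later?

Taking differences between consecutive positions: -6, -9, -12, -15, -18. These grow by -3 each step.
step 6: -59 − 21 → -80
step 7: -80 − 24 → -104

-104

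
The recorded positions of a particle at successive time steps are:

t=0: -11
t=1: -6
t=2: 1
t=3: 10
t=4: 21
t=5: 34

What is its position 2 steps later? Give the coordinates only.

66

Taking differences between consecutive positions: +5, +7, +9, +11, +13. These grow by +2 each step.
step 6: 34 + 15 → 49
step 7: 49 + 17 → 66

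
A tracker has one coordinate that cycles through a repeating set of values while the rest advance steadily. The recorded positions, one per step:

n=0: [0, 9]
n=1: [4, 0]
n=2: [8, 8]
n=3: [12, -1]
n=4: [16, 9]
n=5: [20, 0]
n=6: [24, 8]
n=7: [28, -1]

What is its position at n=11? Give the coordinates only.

First: linear, +4 per step → 44 at step 11.
Second: cycles through 9, 0, 8, -1 every 4 steps. Step 11 lands at position 3 of the cycle → -1.

[44, -1]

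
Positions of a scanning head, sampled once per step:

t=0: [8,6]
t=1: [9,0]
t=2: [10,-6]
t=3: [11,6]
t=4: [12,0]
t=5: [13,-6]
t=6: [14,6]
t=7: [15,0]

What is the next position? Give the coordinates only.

First: linear, +1 per step → 16 at step 8.
Second: cycles through 6, 0, -6 every 3 steps. Step 8 lands at position 2 of the cycle → -6.

[16,-6]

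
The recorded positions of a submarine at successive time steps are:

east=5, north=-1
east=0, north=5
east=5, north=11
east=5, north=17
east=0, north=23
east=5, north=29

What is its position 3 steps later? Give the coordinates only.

The east coordinate repeats the cycle [5, 0, 5] with period 3; step 8 mod 3 = 2, giving 5.
The north coordinate changes by +6 each step, so at step 8 it is -1 + 8·(6) = 47.

east=5, north=47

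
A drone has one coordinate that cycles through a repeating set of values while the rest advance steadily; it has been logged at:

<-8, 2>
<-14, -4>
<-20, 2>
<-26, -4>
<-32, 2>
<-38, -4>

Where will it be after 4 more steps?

<-62, -4>

The first coordinate changes by -6 each step, so at step 9 it is -8 + 9·(-6) = -62.
The second coordinate repeats the cycle [2, -4] with period 2; step 9 mod 2 = 1, giving -4.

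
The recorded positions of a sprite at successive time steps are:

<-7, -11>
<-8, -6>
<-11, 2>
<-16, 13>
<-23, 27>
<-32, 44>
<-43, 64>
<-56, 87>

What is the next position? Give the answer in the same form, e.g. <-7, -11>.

Taking differences between consecutive positions: <-1, +5>, <-3, +8>, <-5, +11>, <-7, +14>, <-9, +17>, <-11, +20>, <-13, +23>. These grow by <-2, +3> each step.
step 8: <-56, 87> + <-15, +26> → <-71, 113>

<-71, 113>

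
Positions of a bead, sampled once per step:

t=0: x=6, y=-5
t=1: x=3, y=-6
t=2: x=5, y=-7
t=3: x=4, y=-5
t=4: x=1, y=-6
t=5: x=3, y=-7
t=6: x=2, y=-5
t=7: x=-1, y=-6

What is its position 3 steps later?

The moves between consecutive positions are (-3,-1), (+2,-1), (-1,+2), (-3,-1), (+2,-1), (-1,+2), (-3,-1); they repeat the 3-cycle [(-3,-1), (+2,-1), (-1,+2)].
step 8: apply (+2,-1) → x=1, y=-7
step 9: apply (-1,+2) → x=0, y=-5
step 10: apply (-3,-1) → x=-3, y=-6

x=-3, y=-6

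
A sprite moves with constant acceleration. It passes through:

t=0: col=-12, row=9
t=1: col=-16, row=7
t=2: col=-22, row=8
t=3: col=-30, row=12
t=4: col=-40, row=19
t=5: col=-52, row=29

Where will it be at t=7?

Taking differences between consecutive positions: (-4, -2), (-6, +1), (-8, +4), (-10, +7), (-12, +10). These grow by (-2, +3) each step.
step 6: col=-52, row=29 + (-14, +13) → col=-66, row=42
step 7: col=-66, row=42 + (-16, +16) → col=-82, row=58

col=-82, row=58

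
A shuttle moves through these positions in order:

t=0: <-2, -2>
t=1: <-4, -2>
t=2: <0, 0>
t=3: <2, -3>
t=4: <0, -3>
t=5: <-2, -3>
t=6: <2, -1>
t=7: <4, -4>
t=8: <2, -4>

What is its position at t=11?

The moves between consecutive positions are <-2, +0>, <+4, +2>, <+2, -3>, <-2, +0>, <-2, +0>, <+4, +2>, <+2, -3>, <-2, +0>; they repeat the 4-cycle [<-2, +0>, <+4, +2>, <+2, -3>, <-2, +0>].
step 9: apply <-2, +0> → <0, -4>
step 10: apply <+4, +2> → <4, -2>
step 11: apply <+2, -3> → <6, -5>

<6, -5>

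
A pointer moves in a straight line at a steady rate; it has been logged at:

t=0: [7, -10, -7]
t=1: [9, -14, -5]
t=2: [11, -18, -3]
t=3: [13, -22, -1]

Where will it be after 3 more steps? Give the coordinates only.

[19, -34, 5]

The position changes by [+2, -4, +2] every step.
step 4: [13, -22, -1] + [+2, -4, +2] → [15, -26, 1]
step 5: [15, -26, 1] + [+2, -4, +2] → [17, -30, 3]
step 6: [17, -30, 3] + [+2, -4, +2] → [19, -34, 5]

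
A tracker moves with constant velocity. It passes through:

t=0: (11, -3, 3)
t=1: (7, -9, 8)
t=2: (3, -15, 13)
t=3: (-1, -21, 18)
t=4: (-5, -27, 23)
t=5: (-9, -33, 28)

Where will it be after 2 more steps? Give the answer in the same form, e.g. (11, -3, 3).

The position changes by (-4, -6, +5) every step.
step 6: (-9, -33, 28) + (-4, -6, +5) → (-13, -39, 33)
step 7: (-13, -39, 33) + (-4, -6, +5) → (-17, -45, 38)

(-17, -45, 38)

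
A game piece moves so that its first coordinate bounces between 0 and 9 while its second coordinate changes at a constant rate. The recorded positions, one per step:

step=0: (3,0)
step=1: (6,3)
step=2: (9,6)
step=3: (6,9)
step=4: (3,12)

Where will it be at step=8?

The first coordinate reflects between 0 and 9, moving 3 per step.
  step 5: 3 → 0
  step 6: 0 → 3
  step 7: 3 → 6
  step 8: 6 → 9
The second coordinate changes by +3 each step: at step 8 it is 24.

(9,24)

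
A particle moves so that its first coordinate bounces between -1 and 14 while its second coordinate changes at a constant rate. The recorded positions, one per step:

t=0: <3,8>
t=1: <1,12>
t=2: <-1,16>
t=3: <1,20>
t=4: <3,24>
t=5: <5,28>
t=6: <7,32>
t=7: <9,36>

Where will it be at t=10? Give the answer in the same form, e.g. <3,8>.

The first coordinate travels 2 per step and bounces off the walls at -1 and 14.
  step 8: 9 → 11
  step 9: 11 → 13
  step 10: 13 → 13
The second coordinate changes by +4 each step: at step 10 it is 48.

<13,48>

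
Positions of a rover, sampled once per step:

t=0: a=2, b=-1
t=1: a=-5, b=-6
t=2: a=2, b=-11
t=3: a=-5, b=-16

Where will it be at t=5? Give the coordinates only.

A: cycles through 2, -5 every 2 steps. Step 5 lands at position 1 of the cycle → -5.
B: linear, -5 per step → -26 at step 5.

a=-5, b=-26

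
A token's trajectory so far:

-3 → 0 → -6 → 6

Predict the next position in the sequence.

-18

Step-to-step displacements: +3, -6, +12; each is -2× the previous.
step 4: 6 − 24 → -18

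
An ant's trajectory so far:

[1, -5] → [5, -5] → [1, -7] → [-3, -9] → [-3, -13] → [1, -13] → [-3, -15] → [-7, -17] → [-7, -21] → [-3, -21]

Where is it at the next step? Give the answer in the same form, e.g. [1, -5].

[-7, -23]

The moves between consecutive positions are [+4, +0], [-4, -2], [-4, -2], [+0, -4], [+4, +0], [-4, -2], [-4, -2], [+0, -4], [+4, +0]; they repeat the 4-cycle [[+4, +0], [-4, -2], [-4, -2], [+0, -4]].
step 10: apply [-4, -2] → [-7, -23]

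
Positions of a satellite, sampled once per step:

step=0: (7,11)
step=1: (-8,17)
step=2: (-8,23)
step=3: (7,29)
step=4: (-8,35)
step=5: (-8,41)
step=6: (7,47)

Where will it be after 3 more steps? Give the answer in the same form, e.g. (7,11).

(7,65)

First: cycles through 7, -8, -8 every 3 steps. Step 9 lands at position 0 of the cycle → 7.
Second: linear, +6 per step → 65 at step 9.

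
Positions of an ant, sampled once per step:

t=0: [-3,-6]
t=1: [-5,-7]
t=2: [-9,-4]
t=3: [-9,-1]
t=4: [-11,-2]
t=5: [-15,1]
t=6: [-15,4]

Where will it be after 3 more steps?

Step-to-step displacements: [-2,-1], [-4,+3], [+0,+3], [-2,-1], [-4,+3], [+0,+3] — a repeating cycle of length 3.
step 7: apply [-2,-1] → [-17,3]
step 8: apply [-4,+3] → [-21,6]
step 9: apply [+0,+3] → [-21,9]

[-21,9]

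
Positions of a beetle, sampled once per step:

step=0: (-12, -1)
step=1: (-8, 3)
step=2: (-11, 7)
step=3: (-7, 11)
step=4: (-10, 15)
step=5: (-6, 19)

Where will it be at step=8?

(-8, 31)

The moves between consecutive positions are (+4, +4), (-3, +4), (+4, +4), (-3, +4), (+4, +4); they repeat the 2-cycle [(+4, +4), (-3, +4)].
step 6: apply (-3, +4) → (-9, 23)
step 7: apply (+4, +4) → (-5, 27)
step 8: apply (-3, +4) → (-8, 31)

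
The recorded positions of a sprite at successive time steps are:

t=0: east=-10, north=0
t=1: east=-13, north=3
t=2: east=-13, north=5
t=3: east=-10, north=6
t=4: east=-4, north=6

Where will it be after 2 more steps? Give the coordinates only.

east=17, north=3

Taking differences between consecutive positions: (-3,+3), (+0,+2), (+3,+1), (+6,+0). These grow by (+3,-1) each step.
step 5: east=-4, north=6 + (+9,-1) → east=5, north=5
step 6: east=5, north=5 + (+12,-2) → east=17, north=3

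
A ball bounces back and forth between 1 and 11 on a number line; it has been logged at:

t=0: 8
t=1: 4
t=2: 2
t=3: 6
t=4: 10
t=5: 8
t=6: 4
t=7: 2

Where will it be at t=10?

8

The value reflects between 1 and 11, moving 4 per step.
  step 8: 2 → 6
  step 9: 6 → 10
  step 10: 10 → 8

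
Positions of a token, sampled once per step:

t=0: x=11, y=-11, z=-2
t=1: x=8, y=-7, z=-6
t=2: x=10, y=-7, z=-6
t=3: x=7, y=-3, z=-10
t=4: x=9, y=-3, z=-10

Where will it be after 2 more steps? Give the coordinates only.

The moves between consecutive positions are (-3,+4,-4), (+2,+0,+0), (-3,+4,-4), (+2,+0,+0); they repeat the 2-cycle [(-3,+4,-4), (+2,+0,+0)].
step 5: apply (-3,+4,-4) → x=6, y=1, z=-14
step 6: apply (+2,+0,+0) → x=8, y=1, z=-14

x=8, y=1, z=-14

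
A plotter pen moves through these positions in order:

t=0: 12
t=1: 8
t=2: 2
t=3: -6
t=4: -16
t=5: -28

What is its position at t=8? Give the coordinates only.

First differences are -4, -6, -8, -10, -12; their common second difference is -2 (constant acceleration).
step 6: -28 − 14 → -42
step 7: -42 − 16 → -58
step 8: -58 − 18 → -76

-76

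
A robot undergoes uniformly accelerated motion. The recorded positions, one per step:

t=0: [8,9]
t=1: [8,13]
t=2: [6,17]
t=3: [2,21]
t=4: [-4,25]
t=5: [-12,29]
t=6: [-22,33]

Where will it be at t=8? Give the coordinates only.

Taking differences between consecutive positions: [+0,+4], [-2,+4], [-4,+4], [-6,+4], [-8,+4], [-10,+4]. These grow by [-2,+0] each step.
step 7: [-22,33] + [-12,+4] → [-34,37]
step 8: [-34,37] + [-14,+4] → [-48,41]

[-48,41]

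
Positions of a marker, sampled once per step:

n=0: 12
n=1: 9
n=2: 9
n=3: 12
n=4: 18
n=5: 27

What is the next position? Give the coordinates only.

39

Successive displacements: -3, +0, +3, +6, +9 — each changes by +3.
step 6: 27 + 12 → 39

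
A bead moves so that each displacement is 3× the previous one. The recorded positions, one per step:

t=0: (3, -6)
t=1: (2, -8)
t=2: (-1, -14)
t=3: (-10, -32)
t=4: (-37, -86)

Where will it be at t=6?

Consecutive displacements (-1, -2), (-3, -6), (-9, -18), (-27, -54) scale by a factor of 3 each step.
step 5: (-37, -86) + (-81, -162) → (-118, -248)
step 6: (-118, -248) + (-243, -486) → (-361, -734)

(-361, -734)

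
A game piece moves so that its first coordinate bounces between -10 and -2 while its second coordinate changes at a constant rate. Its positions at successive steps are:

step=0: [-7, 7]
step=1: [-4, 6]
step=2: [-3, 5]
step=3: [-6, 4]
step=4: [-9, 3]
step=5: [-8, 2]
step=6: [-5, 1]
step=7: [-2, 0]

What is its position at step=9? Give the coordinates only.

The first coordinate travels 3 per step and bounces off the walls at -10 and -2.
  step 8: -2 → -5
  step 9: -5 → -8
The second coordinate changes by -1 each step: at step 9 it is -2.

[-8, -2]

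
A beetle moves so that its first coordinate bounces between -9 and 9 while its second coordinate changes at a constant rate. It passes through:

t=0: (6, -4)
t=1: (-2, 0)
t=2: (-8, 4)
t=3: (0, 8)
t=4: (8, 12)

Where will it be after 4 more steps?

The first coordinate reflects between -9 and 9, moving 8 per step.
  step 5: 8 → 2
  step 6: 2 → -6
  step 7: -6 → -4
  step 8: -4 → 4
The second coordinate changes by +4 each step: at step 8 it is 28.

(4, 28)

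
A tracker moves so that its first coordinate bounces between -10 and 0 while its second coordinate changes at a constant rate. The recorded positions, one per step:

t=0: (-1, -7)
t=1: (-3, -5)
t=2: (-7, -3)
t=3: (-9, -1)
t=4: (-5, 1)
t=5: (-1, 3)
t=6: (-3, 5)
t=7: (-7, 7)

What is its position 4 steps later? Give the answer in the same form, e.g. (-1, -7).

(-3, 15)

The first coordinate reflects between -10 and 0, moving 4 per step.
  step 8: -7 → -9
  step 9: -9 → -5
  step 10: -5 → -1
  step 11: -1 → -3
The second coordinate changes by +2 each step: at step 11 it is 15.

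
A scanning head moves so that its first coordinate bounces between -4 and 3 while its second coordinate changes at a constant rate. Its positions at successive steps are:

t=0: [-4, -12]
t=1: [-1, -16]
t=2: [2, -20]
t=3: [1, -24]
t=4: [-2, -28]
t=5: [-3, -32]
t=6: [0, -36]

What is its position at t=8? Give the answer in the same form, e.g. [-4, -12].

[0, -44]

The first coordinate travels 3 per step and bounces off the walls at -4 and 3.
  step 7: 0 → 3
  step 8: 3 → 0
The second coordinate changes by -4 each step: at step 8 it is -44.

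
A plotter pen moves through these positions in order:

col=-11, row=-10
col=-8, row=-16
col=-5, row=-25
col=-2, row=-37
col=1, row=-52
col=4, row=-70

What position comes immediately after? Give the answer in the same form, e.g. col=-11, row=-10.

col=7, row=-91

Taking differences between consecutive positions: (+3, -6), (+3, -9), (+3, -12), (+3, -15), (+3, -18). These grow by (+0, -3) each step.
step 6: col=4, row=-70 + (+3, -21) → col=7, row=-91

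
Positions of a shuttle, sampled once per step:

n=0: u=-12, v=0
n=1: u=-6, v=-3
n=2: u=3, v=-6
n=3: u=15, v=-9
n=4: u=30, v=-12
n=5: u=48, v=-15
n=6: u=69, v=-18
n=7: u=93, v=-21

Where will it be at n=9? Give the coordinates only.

Successive displacements: (+6,-3), (+9,-3), (+12,-3), (+15,-3), (+18,-3), (+21,-3), (+24,-3) — each changes by (+3,+0).
step 8: u=93, v=-21 + (+27,-3) → u=120, v=-24
step 9: u=120, v=-24 + (+30,-3) → u=150, v=-27

u=150, v=-27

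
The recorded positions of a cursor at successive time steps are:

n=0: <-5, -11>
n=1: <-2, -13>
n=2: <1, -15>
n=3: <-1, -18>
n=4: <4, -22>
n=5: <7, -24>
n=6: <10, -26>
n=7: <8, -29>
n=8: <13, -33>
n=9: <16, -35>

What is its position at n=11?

<17, -40>

Step-to-step displacements: <+3, -2>, <+3, -2>, <-2, -3>, <+5, -4>, <+3, -2>, <+3, -2>, <-2, -3>, <+5, -4>, <+3, -2> — a repeating cycle of length 4.
step 10: apply <+3, -2> → <19, -37>
step 11: apply <-2, -3> → <17, -40>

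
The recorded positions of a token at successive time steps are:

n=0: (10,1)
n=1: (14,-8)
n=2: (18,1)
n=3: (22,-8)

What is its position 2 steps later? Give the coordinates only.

(30,-8)

First: linear, +4 per step → 30 at step 5.
Second: cycles through 1, -8 every 2 steps. Step 5 lands at position 1 of the cycle → -8.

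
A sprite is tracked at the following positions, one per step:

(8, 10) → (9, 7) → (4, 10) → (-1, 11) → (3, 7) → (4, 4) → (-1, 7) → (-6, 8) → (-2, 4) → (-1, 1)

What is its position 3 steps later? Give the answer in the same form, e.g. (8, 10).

(-7, 1)

The moves between consecutive positions are (+1, -3), (-5, +3), (-5, +1), (+4, -4), (+1, -3), (-5, +3), (-5, +1), (+4, -4), (+1, -3); they repeat the 4-cycle [(+1, -3), (-5, +3), (-5, +1), (+4, -4)].
step 10: apply (-5, +3) → (-6, 4)
step 11: apply (-5, +1) → (-11, 5)
step 12: apply (+4, -4) → (-7, 1)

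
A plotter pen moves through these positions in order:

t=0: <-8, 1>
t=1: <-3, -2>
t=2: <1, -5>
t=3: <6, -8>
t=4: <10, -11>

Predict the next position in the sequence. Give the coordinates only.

<15, -14>

The moves between consecutive positions are <+5, -3>, <+4, -3>, <+5, -3>, <+4, -3>; they repeat the 2-cycle [<+5, -3>, <+4, -3>].
step 5: apply <+5, -3> → <15, -14>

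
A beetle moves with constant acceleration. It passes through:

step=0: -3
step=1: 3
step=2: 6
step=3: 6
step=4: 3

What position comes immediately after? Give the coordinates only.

Successive displacements: +6, +3, +0, -3 — each changes by -3.
step 5: 3 − 6 → -3

-3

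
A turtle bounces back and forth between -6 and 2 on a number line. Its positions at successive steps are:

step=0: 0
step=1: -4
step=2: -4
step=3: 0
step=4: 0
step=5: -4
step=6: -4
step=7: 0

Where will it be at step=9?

-4

The value reflects between -6 and 2, moving 4 per step.
  step 8: 0 → 0
  step 9: 0 → -4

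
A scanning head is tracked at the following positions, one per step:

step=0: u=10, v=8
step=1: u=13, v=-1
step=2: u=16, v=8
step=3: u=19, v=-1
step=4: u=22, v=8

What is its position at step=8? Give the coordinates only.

U: linear, +3 per step → 34 at step 8.
V: cycles through 8, -1 every 2 steps. Step 8 lands at position 0 of the cycle → 8.

u=34, v=8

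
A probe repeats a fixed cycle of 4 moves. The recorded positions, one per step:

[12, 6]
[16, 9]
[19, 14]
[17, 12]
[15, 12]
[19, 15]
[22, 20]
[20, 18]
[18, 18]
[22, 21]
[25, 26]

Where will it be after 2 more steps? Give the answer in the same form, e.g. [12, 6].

[21, 24]

Step-to-step displacements: [+4, +3], [+3, +5], [-2, -2], [-2, +0], [+4, +3], [+3, +5], [-2, -2], [-2, +0], [+4, +3], [+3, +5] — a repeating cycle of length 4.
step 11: apply [-2, -2] → [23, 24]
step 12: apply [-2, +0] → [21, 24]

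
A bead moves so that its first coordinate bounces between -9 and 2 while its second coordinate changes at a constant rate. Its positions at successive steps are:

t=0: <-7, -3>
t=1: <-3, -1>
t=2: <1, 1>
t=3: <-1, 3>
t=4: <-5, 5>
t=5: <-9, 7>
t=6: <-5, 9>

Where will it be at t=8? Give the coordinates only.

<1, 13>

The first coordinate reflects between -9 and 2, moving 4 per step.
  step 7: -5 → -1
  step 8: -1 → 1
The second coordinate changes by +2 each step: at step 8 it is 13.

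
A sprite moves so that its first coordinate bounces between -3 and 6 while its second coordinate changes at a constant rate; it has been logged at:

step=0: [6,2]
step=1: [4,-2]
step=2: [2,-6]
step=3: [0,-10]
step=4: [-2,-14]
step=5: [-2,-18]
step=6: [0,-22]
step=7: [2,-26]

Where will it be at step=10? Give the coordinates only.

[4,-38]

The first coordinate travels 2 per step and bounces off the walls at -3 and 6.
  step 8: 2 → 4
  step 9: 4 → 6
  step 10: 6 → 4
The second coordinate changes by -4 each step: at step 10 it is -38.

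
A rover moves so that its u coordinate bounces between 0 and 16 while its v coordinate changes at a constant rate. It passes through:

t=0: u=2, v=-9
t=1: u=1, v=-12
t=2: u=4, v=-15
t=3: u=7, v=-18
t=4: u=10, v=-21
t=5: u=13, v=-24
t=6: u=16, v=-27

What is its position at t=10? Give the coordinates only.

The u coordinate reflects between 0 and 16, moving 3 per step.
  step 7: 16 → 13
  step 8: 13 → 10
  step 9: 10 → 7
  step 10: 7 → 4
The v coordinate changes by -3 each step: at step 10 it is -39.

u=4, v=-39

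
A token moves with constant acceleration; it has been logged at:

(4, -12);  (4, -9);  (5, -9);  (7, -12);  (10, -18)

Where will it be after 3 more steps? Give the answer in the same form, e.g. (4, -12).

(25, -54)

Taking differences between consecutive positions: (+0, +3), (+1, +0), (+2, -3), (+3, -6). These grow by (+1, -3) each step.
step 5: (10, -18) + (+4, -9) → (14, -27)
step 6: (14, -27) + (+5, -12) → (19, -39)
step 7: (19, -39) + (+6, -15) → (25, -54)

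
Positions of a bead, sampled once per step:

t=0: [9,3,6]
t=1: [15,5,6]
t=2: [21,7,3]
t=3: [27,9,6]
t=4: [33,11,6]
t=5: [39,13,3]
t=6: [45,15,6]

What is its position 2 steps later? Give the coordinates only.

First: linear, +6 per step → 57 at step 8.
Second: linear, +2 per step → 19 at step 8.
Third: cycles through 6, 6, 3 every 3 steps. Step 8 lands at position 2 of the cycle → 3.

[57,19,3]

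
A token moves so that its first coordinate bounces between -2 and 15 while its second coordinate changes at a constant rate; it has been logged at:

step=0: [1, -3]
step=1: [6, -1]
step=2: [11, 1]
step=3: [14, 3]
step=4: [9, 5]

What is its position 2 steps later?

The first coordinate travels 5 per step and bounces off the walls at -2 and 15.
  step 5: 9 → 4
  step 6: 4 → -1
The second coordinate changes by +2 each step: at step 6 it is 9.

[-1, 9]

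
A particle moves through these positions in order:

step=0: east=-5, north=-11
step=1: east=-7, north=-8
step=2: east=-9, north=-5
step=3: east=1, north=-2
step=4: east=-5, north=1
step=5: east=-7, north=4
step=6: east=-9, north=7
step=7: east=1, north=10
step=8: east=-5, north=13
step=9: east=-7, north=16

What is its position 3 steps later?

east=-5, north=25

The east coordinate repeats the cycle [-5, -7, -9, 1] with period 4; step 12 mod 4 = 0, giving -5.
The north coordinate changes by +3 each step, so at step 12 it is -11 + 12·(3) = 25.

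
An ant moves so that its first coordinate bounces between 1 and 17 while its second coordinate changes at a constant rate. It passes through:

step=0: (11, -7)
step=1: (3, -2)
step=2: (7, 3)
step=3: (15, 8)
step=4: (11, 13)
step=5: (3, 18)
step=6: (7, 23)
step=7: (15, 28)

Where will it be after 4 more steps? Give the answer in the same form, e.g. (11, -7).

(15, 48)

The first coordinate travels 8 per step and bounces off the walls at 1 and 17.
  step 8: 15 → 11
  step 9: 11 → 3
  step 10: 3 → 7
  step 11: 7 → 15
The second coordinate changes by +5 each step: at step 11 it is 48.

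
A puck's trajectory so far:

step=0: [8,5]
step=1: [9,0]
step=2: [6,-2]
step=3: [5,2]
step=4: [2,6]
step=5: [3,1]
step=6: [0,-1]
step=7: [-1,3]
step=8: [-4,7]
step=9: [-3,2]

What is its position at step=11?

[-7,4]

The moves between consecutive positions are [+1,-5], [-3,-2], [-1,+4], [-3,+4], [+1,-5], [-3,-2], [-1,+4], [-3,+4], [+1,-5]; they repeat the 4-cycle [[+1,-5], [-3,-2], [-1,+4], [-3,+4]].
step 10: apply [-3,-2] → [-6,0]
step 11: apply [-1,+4] → [-7,4]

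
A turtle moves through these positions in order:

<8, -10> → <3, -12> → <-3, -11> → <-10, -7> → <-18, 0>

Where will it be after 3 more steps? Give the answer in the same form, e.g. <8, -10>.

First differences are <-5, -2>, <-6, +1>, <-7, +4>, <-8, +7>; their common second difference is <-1, +3> (constant acceleration).
step 5: <-18, 0> + <-9, +10> → <-27, 10>
step 6: <-27, 10> + <-10, +13> → <-37, 23>
step 7: <-37, 23> + <-11, +16> → <-48, 39>

<-48, 39>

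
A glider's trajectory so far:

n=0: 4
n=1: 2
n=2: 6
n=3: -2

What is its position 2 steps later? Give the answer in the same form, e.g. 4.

-18

The jumps are -2, +4, -8 — a geometric progression with ratio -2.
step 4: -2 + 16 → 14
step 5: 14 − 32 → -18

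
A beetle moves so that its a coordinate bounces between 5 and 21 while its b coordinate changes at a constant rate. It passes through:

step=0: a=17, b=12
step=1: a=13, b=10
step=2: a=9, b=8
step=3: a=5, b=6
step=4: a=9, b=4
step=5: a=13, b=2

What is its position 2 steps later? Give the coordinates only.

The a coordinate reflects between 5 and 21, moving 4 per step.
  step 6: 13 → 17
  step 7: 17 → 21
The b coordinate changes by -2 each step: at step 7 it is -2.

a=21, b=-2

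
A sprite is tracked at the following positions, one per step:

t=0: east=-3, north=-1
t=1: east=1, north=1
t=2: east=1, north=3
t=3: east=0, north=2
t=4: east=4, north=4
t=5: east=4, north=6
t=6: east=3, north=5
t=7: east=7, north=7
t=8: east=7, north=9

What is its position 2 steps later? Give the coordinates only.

The moves between consecutive positions are (+4, +2), (+0, +2), (-1, -1), (+4, +2), (+0, +2), (-1, -1), (+4, +2), (+0, +2); they repeat the 3-cycle [(+4, +2), (+0, +2), (-1, -1)].
step 9: apply (-1, -1) → east=6, north=8
step 10: apply (+4, +2) → east=10, north=10

east=10, north=10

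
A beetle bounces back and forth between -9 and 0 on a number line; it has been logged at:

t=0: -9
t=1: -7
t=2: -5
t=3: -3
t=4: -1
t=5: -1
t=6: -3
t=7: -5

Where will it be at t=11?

The value reflects between -9 and 0, moving 2 per step.
  step 8: -5 → -7
  step 9: -7 → -9
  step 10: -9 → -7
  step 11: -7 → -5

-5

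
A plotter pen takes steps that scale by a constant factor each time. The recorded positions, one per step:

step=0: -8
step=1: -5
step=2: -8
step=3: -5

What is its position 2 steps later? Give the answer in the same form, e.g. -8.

-5

Step-to-step displacements: +3, -3, +3; each is -1× the previous.
step 4: -5 − 3 → -8
step 5: -8 + 3 → -5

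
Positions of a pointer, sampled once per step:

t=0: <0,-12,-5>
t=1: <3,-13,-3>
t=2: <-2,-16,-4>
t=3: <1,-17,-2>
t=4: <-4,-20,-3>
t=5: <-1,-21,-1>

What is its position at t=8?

<-8,-28,-1>

Step-to-step displacements: <+3,-1,+2>, <-5,-3,-1>, <+3,-1,+2>, <-5,-3,-1>, <+3,-1,+2> — a repeating cycle of length 2.
step 6: apply <-5,-3,-1> → <-6,-24,-2>
step 7: apply <+3,-1,+2> → <-3,-25,0>
step 8: apply <-5,-3,-1> → <-8,-28,-1>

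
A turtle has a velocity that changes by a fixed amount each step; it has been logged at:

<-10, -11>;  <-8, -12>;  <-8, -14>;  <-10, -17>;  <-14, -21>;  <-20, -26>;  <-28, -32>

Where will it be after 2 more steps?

<-50, -47>

First differences are <+2, -1>, <+0, -2>, <-2, -3>, <-4, -4>, <-6, -5>, <-8, -6>; their common second difference is <-2, -1> (constant acceleration).
step 7: <-28, -32> + <-10, -7> → <-38, -39>
step 8: <-38, -39> + <-12, -8> → <-50, -47>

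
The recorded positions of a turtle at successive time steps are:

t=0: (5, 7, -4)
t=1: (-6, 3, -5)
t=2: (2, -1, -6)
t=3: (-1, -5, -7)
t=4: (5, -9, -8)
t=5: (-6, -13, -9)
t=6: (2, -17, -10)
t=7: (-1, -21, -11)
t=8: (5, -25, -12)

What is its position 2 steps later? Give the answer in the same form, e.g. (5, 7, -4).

(2, -33, -14)

First: cycles through 5, -6, 2, -1 every 4 steps. Step 10 lands at position 2 of the cycle → 2.
Second: linear, -4 per step → -33 at step 10.
Third: linear, -1 per step → -14 at step 10.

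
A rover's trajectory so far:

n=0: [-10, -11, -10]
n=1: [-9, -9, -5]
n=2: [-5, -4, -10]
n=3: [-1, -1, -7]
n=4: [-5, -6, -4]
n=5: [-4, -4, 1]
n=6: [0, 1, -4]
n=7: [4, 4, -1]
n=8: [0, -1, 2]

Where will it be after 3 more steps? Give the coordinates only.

[9, 9, 5]

Differencing gives [+1, +2, +5], [+4, +5, -5], [+4, +3, +3], [-4, -5, +3], [+1, +2, +5], [+4, +5, -5], [+4, +3, +3], [-4, -5, +3]. This is the pattern [+1, +2, +5], [+4, +5, -5], [+4, +3, +3], [-4, -5, +3] repeated.
step 9: apply [+1, +2, +5] → [1, 1, 7]
step 10: apply [+4, +5, -5] → [5, 6, 2]
step 11: apply [+4, +3, +3] → [9, 9, 5]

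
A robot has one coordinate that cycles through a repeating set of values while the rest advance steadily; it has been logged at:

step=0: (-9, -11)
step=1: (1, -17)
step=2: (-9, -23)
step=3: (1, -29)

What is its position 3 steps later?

(-9, -47)

First: cycles through -9, 1 every 2 steps. Step 6 lands at position 0 of the cycle → -9.
Second: linear, -6 per step → -47 at step 6.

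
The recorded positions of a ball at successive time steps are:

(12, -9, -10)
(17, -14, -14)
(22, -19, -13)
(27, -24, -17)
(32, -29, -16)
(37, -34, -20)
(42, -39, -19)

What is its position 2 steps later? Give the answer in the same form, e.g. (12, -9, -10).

(52, -49, -22)

Step-to-step displacements: (+5, -5, -4), (+5, -5, +1), (+5, -5, -4), (+5, -5, +1), (+5, -5, -4), (+5, -5, +1) — a repeating cycle of length 2.
step 7: apply (+5, -5, -4) → (47, -44, -23)
step 8: apply (+5, -5, +1) → (52, -49, -22)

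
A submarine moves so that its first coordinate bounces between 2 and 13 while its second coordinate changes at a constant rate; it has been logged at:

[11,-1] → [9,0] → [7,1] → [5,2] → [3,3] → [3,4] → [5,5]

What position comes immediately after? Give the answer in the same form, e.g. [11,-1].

The first coordinate travels 2 per step and bounces off the walls at 2 and 13.
  step 7: 5 → 7
The second coordinate changes by +1 each step: at step 7 it is 6.

[7,6]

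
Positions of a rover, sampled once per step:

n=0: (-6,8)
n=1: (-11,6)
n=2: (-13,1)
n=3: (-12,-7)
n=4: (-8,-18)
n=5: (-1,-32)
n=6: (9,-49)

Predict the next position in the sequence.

First differences are (-5,-2), (-2,-5), (+1,-8), (+4,-11), (+7,-14), (+10,-17); their common second difference is (+3,-3) (constant acceleration).
step 7: (9,-49) + (+13,-20) → (22,-69)

(22,-69)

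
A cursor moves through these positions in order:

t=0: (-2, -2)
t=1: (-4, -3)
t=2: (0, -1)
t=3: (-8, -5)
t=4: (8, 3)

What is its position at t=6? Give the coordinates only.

Step-to-step displacements: (-2, -1), (+4, +2), (-8, -4), (+16, +8); each is -2× the previous.
step 5: (8, 3) + (-32, -16) → (-24, -13)
step 6: (-24, -13) + (+64, +32) → (40, 19)

(40, 19)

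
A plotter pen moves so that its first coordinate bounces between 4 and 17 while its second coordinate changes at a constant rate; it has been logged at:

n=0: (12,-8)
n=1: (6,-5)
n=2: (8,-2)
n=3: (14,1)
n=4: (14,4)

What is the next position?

(8,7)

The first coordinate reflects between 4 and 17, moving 6 per step.
  step 5: 14 → 8
The second coordinate changes by +3 each step: at step 5 it is 7.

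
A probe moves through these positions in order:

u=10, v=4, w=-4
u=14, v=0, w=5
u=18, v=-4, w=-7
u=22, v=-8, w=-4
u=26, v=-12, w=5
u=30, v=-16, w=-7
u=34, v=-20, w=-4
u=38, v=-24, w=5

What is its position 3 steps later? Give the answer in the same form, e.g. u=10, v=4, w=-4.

u=50, v=-36, w=5

The u coordinate changes by +4 each step, so at step 10 it is 10 + 10·(4) = 50.
The v coordinate changes by -4 each step, so at step 10 it is 4 + 10·(-4) = -36.
The w coordinate repeats the cycle [-4, 5, -7] with period 3; step 10 mod 3 = 1, giving 5.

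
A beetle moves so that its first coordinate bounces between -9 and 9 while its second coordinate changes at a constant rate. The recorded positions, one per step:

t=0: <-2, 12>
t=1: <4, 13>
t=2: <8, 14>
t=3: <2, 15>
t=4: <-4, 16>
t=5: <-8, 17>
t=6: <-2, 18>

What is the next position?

The first coordinate reflects between -9 and 9, moving 6 per step.
  step 7: -2 → 4
The second coordinate changes by +1 each step: at step 7 it is 19.

<4, 19>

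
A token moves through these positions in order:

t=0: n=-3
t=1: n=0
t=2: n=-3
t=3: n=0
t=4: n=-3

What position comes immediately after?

Consecutive displacements +3, -3, +3, -3 scale by a factor of -1 each step.
step 5: -3 + 3 → n=0

n=0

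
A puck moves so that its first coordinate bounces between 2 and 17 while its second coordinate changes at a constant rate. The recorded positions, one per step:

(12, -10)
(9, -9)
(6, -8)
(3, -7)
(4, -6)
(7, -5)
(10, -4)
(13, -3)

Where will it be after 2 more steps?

(15, -1)

The first coordinate travels 3 per step and bounces off the walls at 2 and 17.
  step 8: 13 → 16
  step 9: 16 → 15
The second coordinate changes by +1 each step: at step 9 it is -1.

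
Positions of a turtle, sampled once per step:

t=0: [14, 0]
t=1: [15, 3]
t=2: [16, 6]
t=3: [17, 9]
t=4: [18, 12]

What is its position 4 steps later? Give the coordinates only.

[22, 24]

Constant displacement of [+1, +3] per step.
step 5: [18, 12] + [+1, +3] → [19, 15]
step 6: [19, 15] + [+1, +3] → [20, 18]
step 7: [20, 18] + [+1, +3] → [21, 21]
step 8: [21, 21] + [+1, +3] → [22, 24]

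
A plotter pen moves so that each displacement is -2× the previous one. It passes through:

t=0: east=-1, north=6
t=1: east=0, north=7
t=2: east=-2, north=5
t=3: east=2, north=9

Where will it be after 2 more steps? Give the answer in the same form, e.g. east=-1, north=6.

Consecutive displacements (+1, +1), (-2, -2), (+4, +4) scale by a factor of -2 each step.
step 4: east=2, north=9 + (-8, -8) → east=-6, north=1
step 5: east=-6, north=1 + (+16, +16) → east=10, north=17

east=10, north=17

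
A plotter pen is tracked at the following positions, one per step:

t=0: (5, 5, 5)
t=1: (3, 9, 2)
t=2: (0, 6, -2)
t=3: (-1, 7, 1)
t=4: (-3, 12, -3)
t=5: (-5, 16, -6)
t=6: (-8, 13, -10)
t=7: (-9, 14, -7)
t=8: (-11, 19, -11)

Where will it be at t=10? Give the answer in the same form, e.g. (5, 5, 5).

(-16, 20, -18)

The moves between consecutive positions are (-2, +4, -3), (-3, -3, -4), (-1, +1, +3), (-2, +5, -4), (-2, +4, -3), (-3, -3, -4), (-1, +1, +3), (-2, +5, -4); they repeat the 4-cycle [(-2, +4, -3), (-3, -3, -4), (-1, +1, +3), (-2, +5, -4)].
step 9: apply (-2, +4, -3) → (-13, 23, -14)
step 10: apply (-3, -3, -4) → (-16, 20, -18)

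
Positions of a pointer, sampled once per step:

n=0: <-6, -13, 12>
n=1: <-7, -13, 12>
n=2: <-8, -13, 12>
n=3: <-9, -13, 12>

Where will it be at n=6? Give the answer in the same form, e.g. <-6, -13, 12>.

Constant displacement of <-1, +0, +0> per step.
step 4: <-9, -13, 12> + <-1, +0, +0> → <-10, -13, 12>
step 5: <-10, -13, 12> + <-1, +0, +0> → <-11, -13, 12>
step 6: <-11, -13, 12> + <-1, +0, +0> → <-12, -13, 12>

<-12, -13, 12>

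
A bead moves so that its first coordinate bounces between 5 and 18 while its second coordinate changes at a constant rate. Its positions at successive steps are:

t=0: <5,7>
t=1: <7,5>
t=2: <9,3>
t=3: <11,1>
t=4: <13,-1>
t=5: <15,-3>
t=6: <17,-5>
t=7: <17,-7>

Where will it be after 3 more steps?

The first coordinate reflects between 5 and 18, moving 2 per step.
  step 8: 17 → 15
  step 9: 15 → 13
  step 10: 13 → 11
The second coordinate changes by -2 each step: at step 10 it is -13.

<11,-13>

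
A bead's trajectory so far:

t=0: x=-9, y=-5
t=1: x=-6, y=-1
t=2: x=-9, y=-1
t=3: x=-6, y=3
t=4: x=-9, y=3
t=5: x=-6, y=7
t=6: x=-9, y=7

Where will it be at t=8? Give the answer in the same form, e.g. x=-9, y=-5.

x=-9, y=11

Differencing gives (+3, +4), (-3, +0), (+3, +4), (-3, +0), (+3, +4), (-3, +0). This is the pattern (+3, +4), (-3, +0) repeated.
step 7: apply (+3, +4) → x=-6, y=11
step 8: apply (-3, +0) → x=-9, y=11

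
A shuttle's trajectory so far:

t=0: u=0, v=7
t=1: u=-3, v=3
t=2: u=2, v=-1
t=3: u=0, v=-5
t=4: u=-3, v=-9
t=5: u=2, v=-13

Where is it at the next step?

The u coordinate repeats the cycle [0, -3, 2] with period 3; step 6 mod 3 = 0, giving 0.
The v coordinate changes by -4 each step, so at step 6 it is 7 + 6·(-4) = -17.

u=0, v=-17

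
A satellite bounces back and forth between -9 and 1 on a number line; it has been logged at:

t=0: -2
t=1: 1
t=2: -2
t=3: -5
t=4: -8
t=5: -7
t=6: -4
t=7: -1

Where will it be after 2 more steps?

-3

The value travels 3 per step and bounces off the walls at -9 and 1.
  step 8: -1 → 0
  step 9: 0 → -3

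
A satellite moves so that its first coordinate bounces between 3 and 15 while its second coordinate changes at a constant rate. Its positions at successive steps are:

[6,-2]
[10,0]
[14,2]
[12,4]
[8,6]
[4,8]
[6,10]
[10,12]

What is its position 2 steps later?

The first coordinate travels 4 per step and bounces off the walls at 3 and 15.
  step 8: 10 → 14
  step 9: 14 → 12
The second coordinate changes by +2 each step: at step 9 it is 16.

[12,16]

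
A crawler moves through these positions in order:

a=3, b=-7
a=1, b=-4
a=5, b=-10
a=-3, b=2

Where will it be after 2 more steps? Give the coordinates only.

Step-to-step displacements: (-2, +3), (+4, -6), (-8, +12); each is -2× the previous.
step 4: a=-3, b=2 + (+16, -24) → a=13, b=-22
step 5: a=13, b=-22 + (-32, +48) → a=-19, b=26

a=-19, b=26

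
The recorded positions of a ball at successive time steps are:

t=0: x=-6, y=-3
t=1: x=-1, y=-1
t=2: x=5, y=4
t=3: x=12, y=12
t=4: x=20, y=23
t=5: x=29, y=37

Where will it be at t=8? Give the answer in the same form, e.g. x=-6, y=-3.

x=62, y=97

Successive displacements: (+5,+2), (+6,+5), (+7,+8), (+8,+11), (+9,+14) — each changes by (+1,+3).
step 6: x=29, y=37 + (+10,+17) → x=39, y=54
step 7: x=39, y=54 + (+11,+20) → x=50, y=74
step 8: x=50, y=74 + (+12,+23) → x=62, y=97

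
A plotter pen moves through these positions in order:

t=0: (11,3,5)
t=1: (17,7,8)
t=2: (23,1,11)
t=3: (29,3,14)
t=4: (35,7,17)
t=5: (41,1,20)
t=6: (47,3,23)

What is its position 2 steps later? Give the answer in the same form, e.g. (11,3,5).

(59,1,29)

The first coordinate changes by +6 each step, so at step 8 it is 11 + 8·(6) = 59.
The second coordinate repeats the cycle [3, 7, 1] with period 3; step 8 mod 3 = 2, giving 1.
The third coordinate changes by +3 each step, so at step 8 it is 5 + 8·(3) = 29.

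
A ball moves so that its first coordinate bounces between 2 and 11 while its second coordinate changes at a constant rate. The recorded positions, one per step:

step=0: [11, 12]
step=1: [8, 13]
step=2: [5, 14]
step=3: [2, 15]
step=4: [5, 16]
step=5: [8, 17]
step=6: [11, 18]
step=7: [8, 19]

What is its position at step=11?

The first coordinate travels 3 per step and bounces off the walls at 2 and 11.
  step 8: 8 → 5
  step 9: 5 → 2
  step 10: 2 → 5
  step 11: 5 → 8
The second coordinate changes by +1 each step: at step 11 it is 23.

[8, 23]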